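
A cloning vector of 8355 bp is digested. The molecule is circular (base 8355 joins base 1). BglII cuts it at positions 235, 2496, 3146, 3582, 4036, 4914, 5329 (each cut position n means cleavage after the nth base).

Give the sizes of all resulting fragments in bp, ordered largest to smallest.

3261, 2261, 878, 650, 454, 436, 415 bp

Circular molecule, 7 cuts → 7 fragments:
  2496 − 235 = 2261 bp
  3146 − 2496 = 650 bp
  3582 − 3146 = 436 bp
  4036 − 3582 = 454 bp
  4914 − 4036 = 878 bp
  5329 − 4914 = 415 bp
  wrap: 8355 − 5329 + 235 = 3261 bp
Sorted largest to smallest: 3261, 2261, 878, 650, 454, 436, 415 bp.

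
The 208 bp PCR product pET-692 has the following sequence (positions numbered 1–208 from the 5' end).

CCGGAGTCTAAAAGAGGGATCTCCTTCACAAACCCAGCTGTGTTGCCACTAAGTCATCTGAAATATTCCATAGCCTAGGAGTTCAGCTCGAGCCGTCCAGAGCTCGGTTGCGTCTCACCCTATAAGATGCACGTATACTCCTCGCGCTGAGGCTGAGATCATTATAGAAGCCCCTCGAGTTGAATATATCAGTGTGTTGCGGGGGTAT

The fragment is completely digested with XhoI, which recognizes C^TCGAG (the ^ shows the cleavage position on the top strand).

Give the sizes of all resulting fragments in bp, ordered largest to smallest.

XhoI sites (CTCGAG) start at positions 87, 174.
XhoI cuts after the first base of each site, so after positions 87, 174.
Linear molecule, 2 cuts → 3 fragments:
  1–87 → 87 bp
  88–174 → 87 bp
  175–208 → 34 bp
Sorted largest to smallest: 87, 87, 34 bp.

87, 87, 34 bp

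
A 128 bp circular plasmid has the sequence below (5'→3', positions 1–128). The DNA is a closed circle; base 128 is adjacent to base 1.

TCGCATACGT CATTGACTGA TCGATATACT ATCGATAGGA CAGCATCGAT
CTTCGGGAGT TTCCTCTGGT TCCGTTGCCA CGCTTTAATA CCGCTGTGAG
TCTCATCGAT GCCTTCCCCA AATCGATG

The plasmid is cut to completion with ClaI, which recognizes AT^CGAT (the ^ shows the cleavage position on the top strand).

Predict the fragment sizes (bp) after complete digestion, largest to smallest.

60, 26, 17, 14, 11 bp

ClaI sites (ATCGAT) start at positions 20, 31, 45, 105, 122.
ClaI cuts after base 2 of each site, so after positions 21, 32, 46, 106, 123.
Circular molecule, 5 cuts → 5 fragments:
  22–32 → 11 bp
  33–46 → 14 bp
  47–106 → 60 bp
  107–123 → 17 bp
  124–128 then 1–21 → 5 + 21 = 26 bp
Sorted largest to smallest: 60, 26, 17, 14, 11 bp.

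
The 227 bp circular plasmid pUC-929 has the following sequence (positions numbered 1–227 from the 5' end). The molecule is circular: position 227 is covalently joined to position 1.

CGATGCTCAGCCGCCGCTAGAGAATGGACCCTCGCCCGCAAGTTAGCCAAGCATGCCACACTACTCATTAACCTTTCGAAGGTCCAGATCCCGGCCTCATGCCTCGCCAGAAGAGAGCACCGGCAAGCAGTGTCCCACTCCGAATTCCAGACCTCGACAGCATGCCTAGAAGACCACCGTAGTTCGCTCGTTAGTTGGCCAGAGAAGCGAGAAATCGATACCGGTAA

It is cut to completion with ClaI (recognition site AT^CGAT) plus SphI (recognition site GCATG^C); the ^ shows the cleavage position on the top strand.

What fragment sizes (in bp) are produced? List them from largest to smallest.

The ClaI site (ATCGAT) starts at position 214.
ClaI cuts after base 2 of each site, so after position 215.
SphI sites (GCATGC) start at positions 51, 160.
SphI cuts after base 5 of each site (before the last base), so after positions 55, 164.
Combined cut positions: 55, 164, 215.
Circular molecule, 3 cuts → 3 fragments:
  56–164 → 109 bp
  165–215 → 51 bp
  216–227 then 1–55 → 12 + 55 = 67 bp
Sorted largest to smallest: 109, 67, 51 bp.

109, 67, 51 bp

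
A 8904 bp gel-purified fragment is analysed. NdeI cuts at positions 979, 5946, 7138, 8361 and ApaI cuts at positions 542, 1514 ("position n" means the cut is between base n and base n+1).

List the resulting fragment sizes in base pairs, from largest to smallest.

Combined cut positions (sorted): 542, 979, 1514, 5946, 7138, 8361.
Linear molecule, 6 cuts → 7 fragments:
  542 − 0 = 542 bp
  979 − 542 = 437 bp
  1514 − 979 = 535 bp
  5946 − 1514 = 4432 bp
  7138 − 5946 = 1192 bp
  8361 − 7138 = 1223 bp
  8904 − 8361 = 543 bp
Sorted largest to smallest: 4432, 1223, 1192, 543, 542, 535, 437 bp.

4432, 1223, 1192, 543, 542, 535, 437 bp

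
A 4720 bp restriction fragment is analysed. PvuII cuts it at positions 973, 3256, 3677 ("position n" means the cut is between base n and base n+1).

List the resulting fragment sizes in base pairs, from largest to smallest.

2283, 1043, 973, 421 bp

Linear molecule, 3 cuts → 4 fragments:
  973 − 0 = 973 bp
  3256 − 973 = 2283 bp
  3677 − 3256 = 421 bp
  4720 − 3677 = 1043 bp
Sorted largest to smallest: 2283, 1043, 973, 421 bp.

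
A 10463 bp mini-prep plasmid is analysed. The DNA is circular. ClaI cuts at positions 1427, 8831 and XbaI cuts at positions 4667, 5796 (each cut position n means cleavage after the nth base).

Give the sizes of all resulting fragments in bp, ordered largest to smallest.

Combined cut positions (sorted): 1427, 4667, 5796, 8831.
Circular molecule, 4 cuts → 4 fragments:
  4667 − 1427 = 3240 bp
  5796 − 4667 = 1129 bp
  8831 − 5796 = 3035 bp
  wrap: 10463 − 8831 + 1427 = 3059 bp
Sorted largest to smallest: 3240, 3059, 3035, 1129 bp.

3240, 3059, 3035, 1129 bp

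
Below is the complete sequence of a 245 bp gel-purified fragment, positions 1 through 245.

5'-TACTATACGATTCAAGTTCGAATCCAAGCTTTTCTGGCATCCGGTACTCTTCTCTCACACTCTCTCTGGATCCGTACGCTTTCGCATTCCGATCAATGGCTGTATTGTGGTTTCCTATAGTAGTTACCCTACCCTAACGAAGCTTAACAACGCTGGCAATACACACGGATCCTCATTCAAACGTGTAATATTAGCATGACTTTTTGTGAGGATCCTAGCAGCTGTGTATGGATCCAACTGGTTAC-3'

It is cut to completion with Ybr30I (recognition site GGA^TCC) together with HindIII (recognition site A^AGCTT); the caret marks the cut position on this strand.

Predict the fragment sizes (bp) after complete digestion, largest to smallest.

70, 44, 43, 29, 26, 20, 13 bp

Ybr30I sites (GGATCC) start at positions 68, 167, 210, 230.
Ybr30I cuts after base 3 of each site, so after positions 70, 169, 212, 232.
HindIII sites (AAGCTT) start at positions 26, 140.
HindIII cuts after the first base of each site, so after positions 26, 140.
Combined cut positions: 26, 70, 140, 169, 212, 232.
Linear molecule, 6 cuts → 7 fragments:
  1–26 → 26 bp
  27–70 → 44 bp
  71–140 → 70 bp
  141–169 → 29 bp
  170–212 → 43 bp
  213–232 → 20 bp
  233–245 → 13 bp
Sorted largest to smallest: 70, 44, 43, 29, 26, 20, 13 bp.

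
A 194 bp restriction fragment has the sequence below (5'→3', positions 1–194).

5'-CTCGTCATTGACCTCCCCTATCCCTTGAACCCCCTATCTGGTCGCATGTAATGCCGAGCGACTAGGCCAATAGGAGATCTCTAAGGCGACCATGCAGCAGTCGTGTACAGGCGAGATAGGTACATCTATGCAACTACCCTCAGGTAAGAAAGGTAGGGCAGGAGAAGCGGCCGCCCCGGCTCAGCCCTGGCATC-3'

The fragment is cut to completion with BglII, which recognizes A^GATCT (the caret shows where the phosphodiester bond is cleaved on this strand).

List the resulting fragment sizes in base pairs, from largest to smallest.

The BglII site (AGATCT) starts at position 75.
BglII cuts after the first base of each site, so after position 75.
Linear molecule, 1 cut → 2 fragments:
  1–75 → 75 bp
  76–194 → 119 bp
Sorted largest to smallest: 119, 75 bp.

119, 75 bp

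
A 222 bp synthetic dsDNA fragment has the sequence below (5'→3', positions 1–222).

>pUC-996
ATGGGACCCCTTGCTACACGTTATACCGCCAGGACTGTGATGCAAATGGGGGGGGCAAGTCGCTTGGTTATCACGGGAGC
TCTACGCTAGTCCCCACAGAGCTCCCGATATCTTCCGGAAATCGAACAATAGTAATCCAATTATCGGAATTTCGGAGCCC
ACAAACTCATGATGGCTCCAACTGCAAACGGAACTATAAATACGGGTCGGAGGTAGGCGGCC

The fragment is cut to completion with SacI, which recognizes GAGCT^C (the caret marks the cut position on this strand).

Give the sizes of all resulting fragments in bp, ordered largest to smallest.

119, 81, 22 bp

SacI sites (GAGCTC) start at positions 77, 99.
SacI cuts after base 5 of each site (before the last base), so after positions 81, 103.
Linear molecule, 2 cuts → 3 fragments:
  1–81 → 81 bp
  82–103 → 22 bp
  104–222 → 119 bp
Sorted largest to smallest: 119, 81, 22 bp.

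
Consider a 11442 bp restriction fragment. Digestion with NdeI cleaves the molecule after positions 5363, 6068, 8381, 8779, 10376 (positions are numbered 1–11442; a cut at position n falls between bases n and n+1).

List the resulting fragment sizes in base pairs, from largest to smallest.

Linear molecule, 5 cuts → 6 fragments:
  5363 − 0 = 5363 bp
  6068 − 5363 = 705 bp
  8381 − 6068 = 2313 bp
  8779 − 8381 = 398 bp
  10376 − 8779 = 1597 bp
  11442 − 10376 = 1066 bp
Sorted largest to smallest: 5363, 2313, 1597, 1066, 705, 398 bp.

5363, 2313, 1597, 1066, 705, 398 bp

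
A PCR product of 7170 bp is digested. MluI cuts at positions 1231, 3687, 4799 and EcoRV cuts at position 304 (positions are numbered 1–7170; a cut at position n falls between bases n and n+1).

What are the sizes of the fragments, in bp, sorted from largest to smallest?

Combined cut positions (sorted): 304, 1231, 3687, 4799.
Linear molecule, 4 cuts → 5 fragments:
  304 − 0 = 304 bp
  1231 − 304 = 927 bp
  3687 − 1231 = 2456 bp
  4799 − 3687 = 1112 bp
  7170 − 4799 = 2371 bp
Sorted largest to smallest: 2456, 2371, 1112, 927, 304 bp.

2456, 2371, 1112, 927, 304 bp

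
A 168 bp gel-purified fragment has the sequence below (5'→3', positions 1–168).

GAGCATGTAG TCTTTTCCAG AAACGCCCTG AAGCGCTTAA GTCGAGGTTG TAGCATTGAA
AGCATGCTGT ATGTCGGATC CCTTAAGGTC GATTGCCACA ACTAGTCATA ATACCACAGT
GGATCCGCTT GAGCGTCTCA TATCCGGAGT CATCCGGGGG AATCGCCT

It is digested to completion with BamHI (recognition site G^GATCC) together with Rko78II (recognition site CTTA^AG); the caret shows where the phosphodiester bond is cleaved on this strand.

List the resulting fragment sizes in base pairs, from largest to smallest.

47, 39, 37, 36, 9 bp

BamHI sites (GGATCC) start at positions 76, 121.
BamHI cuts after the first base of each site, so after positions 76, 121.
Rko78II sites (CTTAAG) start at positions 36, 82.
Rko78II cuts after base 4 of each site, so after positions 39, 85.
Combined cut positions: 39, 76, 85, 121.
Linear molecule, 4 cuts → 5 fragments:
  1–39 → 39 bp
  40–76 → 37 bp
  77–85 → 9 bp
  86–121 → 36 bp
  122–168 → 47 bp
Sorted largest to smallest: 47, 39, 37, 36, 9 bp.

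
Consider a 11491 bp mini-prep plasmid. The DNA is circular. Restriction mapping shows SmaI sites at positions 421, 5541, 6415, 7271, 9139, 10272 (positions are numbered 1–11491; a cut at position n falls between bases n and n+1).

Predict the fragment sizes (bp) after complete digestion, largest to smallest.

Circular molecule, 6 cuts → 6 fragments:
  5541 − 421 = 5120 bp
  6415 − 5541 = 874 bp
  7271 − 6415 = 856 bp
  9139 − 7271 = 1868 bp
  10272 − 9139 = 1133 bp
  wrap: 11491 − 10272 + 421 = 1640 bp
Sorted largest to smallest: 5120, 1868, 1640, 1133, 874, 856 bp.

5120, 1868, 1640, 1133, 874, 856 bp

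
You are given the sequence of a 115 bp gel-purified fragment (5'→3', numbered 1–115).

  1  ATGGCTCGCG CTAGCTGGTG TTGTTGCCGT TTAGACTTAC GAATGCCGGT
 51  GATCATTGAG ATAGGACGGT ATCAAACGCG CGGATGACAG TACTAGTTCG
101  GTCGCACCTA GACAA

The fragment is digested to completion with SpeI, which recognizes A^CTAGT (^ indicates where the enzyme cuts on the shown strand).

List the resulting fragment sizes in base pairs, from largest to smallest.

The SpeI site (ACTAGT) starts at position 92.
SpeI cuts after the first base of each site, so after position 92.
Linear molecule, 1 cut → 2 fragments:
  1–92 → 92 bp
  93–115 → 23 bp
Sorted largest to smallest: 92, 23 bp.

92, 23 bp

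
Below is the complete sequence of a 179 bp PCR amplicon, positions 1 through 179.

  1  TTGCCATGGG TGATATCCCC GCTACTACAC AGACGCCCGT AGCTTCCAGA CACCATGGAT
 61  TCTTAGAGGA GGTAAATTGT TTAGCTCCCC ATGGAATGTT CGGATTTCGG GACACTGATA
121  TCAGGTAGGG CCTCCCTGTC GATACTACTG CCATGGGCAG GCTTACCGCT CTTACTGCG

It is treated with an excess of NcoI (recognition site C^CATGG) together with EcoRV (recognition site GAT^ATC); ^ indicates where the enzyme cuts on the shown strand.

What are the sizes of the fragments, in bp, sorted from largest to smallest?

NcoI sites (CCATGG) start at positions 4, 53, 89, 151.
NcoI cuts after the first base of each site, so after positions 4, 53, 89, 151.
EcoRV sites (GATATC) start at positions 12, 117.
EcoRV cuts after base 3 of each site, so after positions 14, 119.
Combined cut positions: 4, 14, 53, 89, 119, 151.
Linear molecule, 6 cuts → 7 fragments:
  1–4 → 4 bp
  5–14 → 10 bp
  15–53 → 39 bp
  54–89 → 36 bp
  90–119 → 30 bp
  120–151 → 32 bp
  152–179 → 28 bp
Sorted largest to smallest: 39, 36, 32, 30, 28, 10, 4 bp.

39, 36, 32, 30, 28, 10, 4 bp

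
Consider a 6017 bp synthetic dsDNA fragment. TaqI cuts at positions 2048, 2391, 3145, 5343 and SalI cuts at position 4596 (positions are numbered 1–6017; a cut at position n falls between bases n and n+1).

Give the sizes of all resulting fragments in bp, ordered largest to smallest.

Combined cut positions (sorted): 2048, 2391, 3145, 4596, 5343.
Linear molecule, 5 cuts → 6 fragments:
  2048 − 0 = 2048 bp
  2391 − 2048 = 343 bp
  3145 − 2391 = 754 bp
  4596 − 3145 = 1451 bp
  5343 − 4596 = 747 bp
  6017 − 5343 = 674 bp
Sorted largest to smallest: 2048, 1451, 754, 747, 674, 343 bp.

2048, 1451, 754, 747, 674, 343 bp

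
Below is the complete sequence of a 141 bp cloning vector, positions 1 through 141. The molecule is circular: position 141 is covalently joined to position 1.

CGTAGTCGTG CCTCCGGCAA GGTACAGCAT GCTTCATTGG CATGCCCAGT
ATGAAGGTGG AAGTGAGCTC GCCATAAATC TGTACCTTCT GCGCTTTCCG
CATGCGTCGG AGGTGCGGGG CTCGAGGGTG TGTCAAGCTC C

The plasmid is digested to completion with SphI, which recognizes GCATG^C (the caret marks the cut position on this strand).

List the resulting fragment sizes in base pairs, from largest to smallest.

SphI sites (GCATGC) start at positions 27, 40, 100.
SphI cuts after base 5 of each site (before the last base), so after positions 31, 44, 104.
Circular molecule, 3 cuts → 3 fragments:
  32–44 → 13 bp
  45–104 → 60 bp
  105–141 then 1–31 → 37 + 31 = 68 bp
Sorted largest to smallest: 68, 60, 13 bp.

68, 60, 13 bp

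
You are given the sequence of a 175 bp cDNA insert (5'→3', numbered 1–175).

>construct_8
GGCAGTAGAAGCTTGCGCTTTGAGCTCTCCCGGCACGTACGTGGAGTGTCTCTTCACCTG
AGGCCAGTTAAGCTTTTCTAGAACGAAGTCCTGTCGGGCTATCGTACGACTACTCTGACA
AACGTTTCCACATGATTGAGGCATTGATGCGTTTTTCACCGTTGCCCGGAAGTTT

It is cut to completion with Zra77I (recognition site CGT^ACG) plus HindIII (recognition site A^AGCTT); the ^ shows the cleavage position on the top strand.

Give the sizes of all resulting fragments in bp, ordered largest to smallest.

Zra77I sites (CGTACG) start at positions 36, 103.
Zra77I cuts after base 3 of each site, so after positions 38, 105.
HindIII sites (AAGCTT) start at positions 9, 70.
HindIII cuts after the first base of each site, so after positions 9, 70.
Combined cut positions: 9, 38, 70, 105.
Linear molecule, 4 cuts → 5 fragments:
  1–9 → 9 bp
  10–38 → 29 bp
  39–70 → 32 bp
  71–105 → 35 bp
  106–175 → 70 bp
Sorted largest to smallest: 70, 35, 32, 29, 9 bp.

70, 35, 32, 29, 9 bp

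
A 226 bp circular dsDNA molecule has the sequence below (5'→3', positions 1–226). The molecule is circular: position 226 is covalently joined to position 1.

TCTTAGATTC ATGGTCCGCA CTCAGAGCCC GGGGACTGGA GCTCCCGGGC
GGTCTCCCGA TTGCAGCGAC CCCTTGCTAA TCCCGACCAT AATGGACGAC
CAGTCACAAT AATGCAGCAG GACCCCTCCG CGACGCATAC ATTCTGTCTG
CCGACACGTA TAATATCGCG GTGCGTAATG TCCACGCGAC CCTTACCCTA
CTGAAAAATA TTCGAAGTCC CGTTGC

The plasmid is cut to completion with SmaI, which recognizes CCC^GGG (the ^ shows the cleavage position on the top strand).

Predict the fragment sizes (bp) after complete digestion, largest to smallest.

210, 16 bp

SmaI sites (CCCGGG) start at positions 28, 44.
SmaI cuts after base 3 of each site, so after positions 30, 46.
Circular molecule, 2 cuts → 2 fragments:
  31–46 → 16 bp
  47–226 then 1–30 → 180 + 30 = 210 bp
Sorted largest to smallest: 210, 16 bp.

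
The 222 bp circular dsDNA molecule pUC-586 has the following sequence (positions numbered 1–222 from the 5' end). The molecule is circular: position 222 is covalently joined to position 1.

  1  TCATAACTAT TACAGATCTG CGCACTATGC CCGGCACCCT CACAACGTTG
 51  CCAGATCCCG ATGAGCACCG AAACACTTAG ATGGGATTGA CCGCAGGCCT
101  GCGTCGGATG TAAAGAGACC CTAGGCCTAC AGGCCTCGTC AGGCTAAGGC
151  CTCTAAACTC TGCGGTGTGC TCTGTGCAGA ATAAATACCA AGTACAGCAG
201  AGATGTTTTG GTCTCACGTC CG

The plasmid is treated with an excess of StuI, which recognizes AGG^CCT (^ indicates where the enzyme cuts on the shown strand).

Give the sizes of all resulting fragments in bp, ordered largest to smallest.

StuI sites (AGGCCT) start at positions 95, 123, 131, 147.
StuI cuts after base 3 of each site, so after positions 97, 125, 133, 149.
Circular molecule, 4 cuts → 4 fragments:
  98–125 → 28 bp
  126–133 → 8 bp
  134–149 → 16 bp
  150–222 then 1–97 → 73 + 97 = 170 bp
Sorted largest to smallest: 170, 28, 16, 8 bp.

170, 28, 16, 8 bp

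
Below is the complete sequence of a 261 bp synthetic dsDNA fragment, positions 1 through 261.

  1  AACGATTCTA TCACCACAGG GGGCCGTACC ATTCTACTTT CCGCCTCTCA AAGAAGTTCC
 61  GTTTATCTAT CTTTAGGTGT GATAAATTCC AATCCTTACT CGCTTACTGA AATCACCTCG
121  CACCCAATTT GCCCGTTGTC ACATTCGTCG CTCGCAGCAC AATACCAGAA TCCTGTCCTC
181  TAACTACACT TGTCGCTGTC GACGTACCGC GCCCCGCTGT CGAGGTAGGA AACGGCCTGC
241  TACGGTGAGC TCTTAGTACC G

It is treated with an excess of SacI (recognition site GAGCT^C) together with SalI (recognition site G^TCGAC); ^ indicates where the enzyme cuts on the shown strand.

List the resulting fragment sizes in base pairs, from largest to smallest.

198, 53, 10 bp

The SacI site (GAGCTC) starts at position 247.
SacI cuts after base 5 of each site (before the last base), so after position 251.
The SalI site (GTCGAC) starts at position 198.
SalI cuts after the first base of each site, so after position 198.
Combined cut positions: 198, 251.
Linear molecule, 2 cuts → 3 fragments:
  1–198 → 198 bp
  199–251 → 53 bp
  252–261 → 10 bp
Sorted largest to smallest: 198, 53, 10 bp.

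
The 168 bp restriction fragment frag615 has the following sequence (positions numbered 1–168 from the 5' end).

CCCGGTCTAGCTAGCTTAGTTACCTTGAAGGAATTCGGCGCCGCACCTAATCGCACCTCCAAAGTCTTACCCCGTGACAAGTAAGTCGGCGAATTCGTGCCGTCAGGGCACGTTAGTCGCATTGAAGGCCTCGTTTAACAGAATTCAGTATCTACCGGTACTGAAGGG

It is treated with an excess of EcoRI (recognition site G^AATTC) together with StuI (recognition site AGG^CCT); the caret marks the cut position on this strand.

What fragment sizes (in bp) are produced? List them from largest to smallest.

EcoRI sites (GAATTC) start at positions 31, 91, 141.
EcoRI cuts after the first base of each site, so after positions 31, 91, 141.
The StuI site (AGGCCT) starts at position 126.
StuI cuts after base 3 of each site, so after position 128.
Combined cut positions: 31, 91, 128, 141.
Linear molecule, 4 cuts → 5 fragments:
  1–31 → 31 bp
  32–91 → 60 bp
  92–128 → 37 bp
  129–141 → 13 bp
  142–168 → 27 bp
Sorted largest to smallest: 60, 37, 31, 27, 13 bp.

60, 37, 31, 27, 13 bp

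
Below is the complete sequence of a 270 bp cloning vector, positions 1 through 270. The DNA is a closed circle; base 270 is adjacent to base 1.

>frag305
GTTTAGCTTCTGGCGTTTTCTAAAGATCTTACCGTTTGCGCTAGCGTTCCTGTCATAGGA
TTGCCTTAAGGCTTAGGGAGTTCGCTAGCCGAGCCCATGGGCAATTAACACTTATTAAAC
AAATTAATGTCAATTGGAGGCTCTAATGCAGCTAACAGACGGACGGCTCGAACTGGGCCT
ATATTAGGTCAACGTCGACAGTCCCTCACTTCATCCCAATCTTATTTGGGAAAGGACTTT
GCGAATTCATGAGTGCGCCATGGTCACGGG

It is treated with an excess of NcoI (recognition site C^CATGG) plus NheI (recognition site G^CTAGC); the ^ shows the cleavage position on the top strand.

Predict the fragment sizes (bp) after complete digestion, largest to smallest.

163, 52, 44, 11 bp

NcoI sites (CCATGG) start at positions 95, 258.
NcoI cuts after the first base of each site, so after positions 95, 258.
NheI sites (GCTAGC) start at positions 40, 84.
NheI cuts after the first base of each site, so after positions 40, 84.
Combined cut positions: 40, 84, 95, 258.
Circular molecule, 4 cuts → 4 fragments:
  41–84 → 44 bp
  85–95 → 11 bp
  96–258 → 163 bp
  259–270 then 1–40 → 12 + 40 = 52 bp
Sorted largest to smallest: 163, 52, 44, 11 bp.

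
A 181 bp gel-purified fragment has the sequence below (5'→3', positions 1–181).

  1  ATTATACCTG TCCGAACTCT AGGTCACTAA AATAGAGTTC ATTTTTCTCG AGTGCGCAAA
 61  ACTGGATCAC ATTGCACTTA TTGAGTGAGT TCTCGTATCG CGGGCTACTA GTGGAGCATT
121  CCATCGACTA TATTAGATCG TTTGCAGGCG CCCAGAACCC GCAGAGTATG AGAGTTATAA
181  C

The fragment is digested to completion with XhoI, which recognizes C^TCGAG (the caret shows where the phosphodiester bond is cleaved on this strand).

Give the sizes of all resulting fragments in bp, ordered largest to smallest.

134, 47 bp

The XhoI site (CTCGAG) starts at position 47.
XhoI cuts after the first base of each site, so after position 47.
Linear molecule, 1 cut → 2 fragments:
  1–47 → 47 bp
  48–181 → 134 bp
Sorted largest to smallest: 134, 47 bp.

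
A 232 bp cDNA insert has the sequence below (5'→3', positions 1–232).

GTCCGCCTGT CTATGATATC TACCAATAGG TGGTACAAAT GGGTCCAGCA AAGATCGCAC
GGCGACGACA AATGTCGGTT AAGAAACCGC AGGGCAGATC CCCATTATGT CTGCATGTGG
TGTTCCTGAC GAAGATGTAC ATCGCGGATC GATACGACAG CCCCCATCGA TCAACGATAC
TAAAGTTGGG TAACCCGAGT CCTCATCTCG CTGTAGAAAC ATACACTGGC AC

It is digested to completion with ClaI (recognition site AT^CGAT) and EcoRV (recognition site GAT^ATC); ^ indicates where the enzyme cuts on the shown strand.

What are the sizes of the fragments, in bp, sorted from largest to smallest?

ClaI sites (ATCGAT) start at positions 148, 166.
ClaI cuts after base 2 of each site, so after positions 149, 167.
The EcoRV site (GATATC) starts at position 15.
EcoRV cuts after base 3 of each site, so after position 17.
Combined cut positions: 17, 149, 167.
Linear molecule, 3 cuts → 4 fragments:
  1–17 → 17 bp
  18–149 → 132 bp
  150–167 → 18 bp
  168–232 → 65 bp
Sorted largest to smallest: 132, 65, 18, 17 bp.

132, 65, 18, 17 bp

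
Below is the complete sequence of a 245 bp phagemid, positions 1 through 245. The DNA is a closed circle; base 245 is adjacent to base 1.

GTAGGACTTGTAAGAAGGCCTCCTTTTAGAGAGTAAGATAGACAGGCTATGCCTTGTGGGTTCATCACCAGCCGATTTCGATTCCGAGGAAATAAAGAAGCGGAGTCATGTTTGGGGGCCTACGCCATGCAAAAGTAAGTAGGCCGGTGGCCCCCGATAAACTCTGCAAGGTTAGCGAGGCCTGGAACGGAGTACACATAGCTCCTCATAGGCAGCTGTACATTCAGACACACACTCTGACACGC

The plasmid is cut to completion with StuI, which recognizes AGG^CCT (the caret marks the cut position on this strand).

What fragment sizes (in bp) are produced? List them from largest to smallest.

StuI sites (AGGCCT) start at positions 16, 178.
StuI cuts after base 3 of each site, so after positions 18, 180.
Circular molecule, 2 cuts → 2 fragments:
  19–180 → 162 bp
  181–245 then 1–18 → 65 + 18 = 83 bp
Sorted largest to smallest: 162, 83 bp.

162, 83 bp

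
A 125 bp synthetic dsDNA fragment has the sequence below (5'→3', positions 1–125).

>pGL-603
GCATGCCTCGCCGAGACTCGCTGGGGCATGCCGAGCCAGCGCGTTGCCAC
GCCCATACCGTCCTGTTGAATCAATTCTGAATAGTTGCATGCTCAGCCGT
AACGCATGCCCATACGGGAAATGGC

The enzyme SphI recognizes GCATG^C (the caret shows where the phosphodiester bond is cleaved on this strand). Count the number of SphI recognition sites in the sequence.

4

GCATGC occurs starting at positions 1, 26, 87, 104.
SphI cuts at 4 sites.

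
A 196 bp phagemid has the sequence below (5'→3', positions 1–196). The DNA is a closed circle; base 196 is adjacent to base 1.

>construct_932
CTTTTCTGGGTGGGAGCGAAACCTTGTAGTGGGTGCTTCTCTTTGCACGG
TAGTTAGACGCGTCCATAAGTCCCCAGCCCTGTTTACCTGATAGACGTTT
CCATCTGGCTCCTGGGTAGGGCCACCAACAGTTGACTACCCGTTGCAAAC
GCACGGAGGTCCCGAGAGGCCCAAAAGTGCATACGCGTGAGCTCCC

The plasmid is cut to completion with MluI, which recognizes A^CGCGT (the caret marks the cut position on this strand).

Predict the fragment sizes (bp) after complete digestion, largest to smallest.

125, 71 bp

MluI sites (ACGCGT) start at positions 58, 183.
MluI cuts after the first base of each site, so after positions 58, 183.
Circular molecule, 2 cuts → 2 fragments:
  59–183 → 125 bp
  184–196 then 1–58 → 13 + 58 = 71 bp
Sorted largest to smallest: 125, 71 bp.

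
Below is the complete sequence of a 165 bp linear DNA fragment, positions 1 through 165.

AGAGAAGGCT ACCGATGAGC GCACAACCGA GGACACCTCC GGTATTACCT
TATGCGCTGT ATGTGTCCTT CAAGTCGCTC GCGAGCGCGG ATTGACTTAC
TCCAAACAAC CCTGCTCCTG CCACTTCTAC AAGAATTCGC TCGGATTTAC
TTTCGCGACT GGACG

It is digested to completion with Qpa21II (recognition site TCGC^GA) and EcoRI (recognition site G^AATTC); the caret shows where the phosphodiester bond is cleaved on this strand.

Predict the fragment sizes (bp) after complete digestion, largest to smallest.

Qpa21II sites (TCGCGA) start at positions 79, 153.
Qpa21II cuts after base 4 of each site, so after positions 82, 156.
The EcoRI site (GAATTC) starts at position 133.
EcoRI cuts after the first base of each site, so after position 133.
Combined cut positions: 82, 133, 156.
Linear molecule, 3 cuts → 4 fragments:
  1–82 → 82 bp
  83–133 → 51 bp
  134–156 → 23 bp
  157–165 → 9 bp
Sorted largest to smallest: 82, 51, 23, 9 bp.

82, 51, 23, 9 bp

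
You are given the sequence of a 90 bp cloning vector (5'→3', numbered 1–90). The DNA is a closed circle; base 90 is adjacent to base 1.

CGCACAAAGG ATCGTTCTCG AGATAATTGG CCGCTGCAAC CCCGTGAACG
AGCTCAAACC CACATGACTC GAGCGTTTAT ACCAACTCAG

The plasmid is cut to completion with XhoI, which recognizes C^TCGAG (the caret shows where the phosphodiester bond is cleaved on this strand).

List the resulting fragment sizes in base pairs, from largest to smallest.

XhoI sites (CTCGAG) start at positions 17, 68.
XhoI cuts after the first base of each site, so after positions 17, 68.
Circular molecule, 2 cuts → 2 fragments:
  18–68 → 51 bp
  69–90 then 1–17 → 22 + 17 = 39 bp
Sorted largest to smallest: 51, 39 bp.

51, 39 bp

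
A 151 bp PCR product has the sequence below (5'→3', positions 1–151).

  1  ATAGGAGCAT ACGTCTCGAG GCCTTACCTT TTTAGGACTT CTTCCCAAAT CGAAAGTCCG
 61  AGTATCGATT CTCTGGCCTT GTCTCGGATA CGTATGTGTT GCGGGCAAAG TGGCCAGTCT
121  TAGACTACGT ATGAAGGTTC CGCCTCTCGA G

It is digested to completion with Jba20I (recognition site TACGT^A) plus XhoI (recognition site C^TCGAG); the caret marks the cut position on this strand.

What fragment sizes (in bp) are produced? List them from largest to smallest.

Jba20I sites (TACGTA) start at positions 89, 126.
Jba20I cuts after base 5 of each site (before the last base), so after positions 93, 130.
XhoI sites (CTCGAG) start at positions 15, 146.
XhoI cuts after the first base of each site, so after positions 15, 146.
Combined cut positions: 15, 93, 130, 146.
Linear molecule, 4 cuts → 5 fragments:
  1–15 → 15 bp
  16–93 → 78 bp
  94–130 → 37 bp
  131–146 → 16 bp
  147–151 → 5 bp
Sorted largest to smallest: 78, 37, 16, 15, 5 bp.

78, 37, 16, 15, 5 bp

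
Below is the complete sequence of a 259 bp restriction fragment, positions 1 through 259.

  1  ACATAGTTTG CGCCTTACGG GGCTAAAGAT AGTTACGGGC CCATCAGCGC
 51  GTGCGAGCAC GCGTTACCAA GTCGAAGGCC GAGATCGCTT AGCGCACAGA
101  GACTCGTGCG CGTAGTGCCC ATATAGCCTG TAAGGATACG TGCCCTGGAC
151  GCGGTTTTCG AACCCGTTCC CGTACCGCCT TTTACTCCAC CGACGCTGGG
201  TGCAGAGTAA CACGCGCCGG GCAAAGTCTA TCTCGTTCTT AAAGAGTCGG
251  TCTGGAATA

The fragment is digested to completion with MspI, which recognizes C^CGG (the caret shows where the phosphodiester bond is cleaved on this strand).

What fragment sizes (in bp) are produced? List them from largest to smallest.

217, 42 bp

The MspI site (CCGG) starts at position 217.
MspI cuts after the first base of each site, so after position 217.
Linear molecule, 1 cut → 2 fragments:
  1–217 → 217 bp
  218–259 → 42 bp
Sorted largest to smallest: 217, 42 bp.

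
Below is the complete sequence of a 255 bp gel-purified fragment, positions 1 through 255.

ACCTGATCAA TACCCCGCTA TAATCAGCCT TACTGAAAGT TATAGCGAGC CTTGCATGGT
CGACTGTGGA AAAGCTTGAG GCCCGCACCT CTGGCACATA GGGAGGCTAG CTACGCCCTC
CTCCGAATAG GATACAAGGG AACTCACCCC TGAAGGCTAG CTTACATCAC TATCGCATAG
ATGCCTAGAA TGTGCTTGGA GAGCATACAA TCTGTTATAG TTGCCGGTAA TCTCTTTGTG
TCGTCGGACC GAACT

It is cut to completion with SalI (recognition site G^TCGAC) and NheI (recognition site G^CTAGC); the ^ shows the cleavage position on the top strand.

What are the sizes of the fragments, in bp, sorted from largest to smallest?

The SalI site (GTCGAC) starts at position 59.
SalI cuts after the first base of each site, so after position 59.
NheI sites (GCTAGC) start at positions 106, 156.
NheI cuts after the first base of each site, so after positions 106, 156.
Combined cut positions: 59, 106, 156.
Linear molecule, 3 cuts → 4 fragments:
  1–59 → 59 bp
  60–106 → 47 bp
  107–156 → 50 bp
  157–255 → 99 bp
Sorted largest to smallest: 99, 59, 50, 47 bp.

99, 59, 50, 47 bp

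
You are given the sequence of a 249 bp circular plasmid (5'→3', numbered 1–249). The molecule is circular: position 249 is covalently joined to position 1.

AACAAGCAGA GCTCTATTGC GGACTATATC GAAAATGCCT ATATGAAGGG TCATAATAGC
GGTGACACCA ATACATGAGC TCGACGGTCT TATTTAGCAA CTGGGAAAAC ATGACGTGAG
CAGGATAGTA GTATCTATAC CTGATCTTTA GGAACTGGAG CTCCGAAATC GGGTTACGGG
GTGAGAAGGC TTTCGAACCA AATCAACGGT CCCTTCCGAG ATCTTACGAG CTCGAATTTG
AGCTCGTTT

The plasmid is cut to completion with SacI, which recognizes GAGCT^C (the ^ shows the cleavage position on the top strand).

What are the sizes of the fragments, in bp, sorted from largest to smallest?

81, 70, 68, 18, 12 bp

SacI sites (GAGCTC) start at positions 9, 77, 158, 228, 240.
SacI cuts after base 5 of each site (before the last base), so after positions 13, 81, 162, 232, 244.
Circular molecule, 5 cuts → 5 fragments:
  14–81 → 68 bp
  82–162 → 81 bp
  163–232 → 70 bp
  233–244 → 12 bp
  245–249 then 1–13 → 5 + 13 = 18 bp
Sorted largest to smallest: 81, 70, 68, 18, 12 bp.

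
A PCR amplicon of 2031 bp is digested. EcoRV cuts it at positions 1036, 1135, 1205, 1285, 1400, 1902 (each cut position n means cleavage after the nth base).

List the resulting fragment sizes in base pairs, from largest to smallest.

1036, 502, 129, 115, 99, 80, 70 bp

Linear molecule, 6 cuts → 7 fragments:
  1036 − 0 = 1036 bp
  1135 − 1036 = 99 bp
  1205 − 1135 = 70 bp
  1285 − 1205 = 80 bp
  1400 − 1285 = 115 bp
  1902 − 1400 = 502 bp
  2031 − 1902 = 129 bp
Sorted largest to smallest: 1036, 502, 129, 115, 99, 80, 70 bp.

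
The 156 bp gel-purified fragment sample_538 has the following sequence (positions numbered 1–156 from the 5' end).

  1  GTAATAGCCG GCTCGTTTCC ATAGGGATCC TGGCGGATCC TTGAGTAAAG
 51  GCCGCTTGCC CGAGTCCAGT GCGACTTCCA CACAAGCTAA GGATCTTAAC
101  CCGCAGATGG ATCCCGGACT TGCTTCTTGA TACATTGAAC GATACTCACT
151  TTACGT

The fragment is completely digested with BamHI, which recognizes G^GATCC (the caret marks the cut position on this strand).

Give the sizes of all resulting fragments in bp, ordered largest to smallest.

74, 47, 25, 10 bp

BamHI sites (GGATCC) start at positions 25, 35, 109.
BamHI cuts after the first base of each site, so after positions 25, 35, 109.
Linear molecule, 3 cuts → 4 fragments:
  1–25 → 25 bp
  26–35 → 10 bp
  36–109 → 74 bp
  110–156 → 47 bp
Sorted largest to smallest: 74, 47, 25, 10 bp.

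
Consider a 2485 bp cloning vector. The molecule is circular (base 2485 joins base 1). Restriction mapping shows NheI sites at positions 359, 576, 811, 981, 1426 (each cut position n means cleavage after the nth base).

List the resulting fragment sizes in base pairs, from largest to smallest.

Circular molecule, 5 cuts → 5 fragments:
  576 − 359 = 217 bp
  811 − 576 = 235 bp
  981 − 811 = 170 bp
  1426 − 981 = 445 bp
  wrap: 2485 − 1426 + 359 = 1418 bp
Sorted largest to smallest: 1418, 445, 235, 217, 170 bp.

1418, 445, 235, 217, 170 bp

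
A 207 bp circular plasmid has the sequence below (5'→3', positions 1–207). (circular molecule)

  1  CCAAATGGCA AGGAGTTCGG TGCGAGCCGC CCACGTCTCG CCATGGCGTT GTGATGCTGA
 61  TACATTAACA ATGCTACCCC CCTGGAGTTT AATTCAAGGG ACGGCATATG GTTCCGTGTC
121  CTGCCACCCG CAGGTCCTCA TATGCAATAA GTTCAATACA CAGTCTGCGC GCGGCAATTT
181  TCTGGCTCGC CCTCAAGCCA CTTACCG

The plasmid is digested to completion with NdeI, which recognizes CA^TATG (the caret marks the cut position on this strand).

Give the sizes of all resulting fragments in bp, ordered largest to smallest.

NdeI sites (CATATG) start at positions 105, 139.
NdeI cuts after base 2 of each site, so after positions 106, 140.
Circular molecule, 2 cuts → 2 fragments:
  107–140 → 34 bp
  141–207 then 1–106 → 67 + 106 = 173 bp
Sorted largest to smallest: 173, 34 bp.

173, 34 bp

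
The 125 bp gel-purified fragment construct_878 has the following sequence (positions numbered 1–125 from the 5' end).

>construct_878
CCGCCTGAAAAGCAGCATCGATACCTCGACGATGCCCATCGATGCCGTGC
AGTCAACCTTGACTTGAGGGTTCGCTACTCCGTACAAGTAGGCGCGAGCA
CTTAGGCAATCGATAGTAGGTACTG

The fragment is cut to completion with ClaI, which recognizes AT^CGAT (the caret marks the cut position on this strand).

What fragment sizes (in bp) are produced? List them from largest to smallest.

71, 21, 18, 15 bp

ClaI sites (ATCGAT) start at positions 17, 38, 109.
ClaI cuts after base 2 of each site, so after positions 18, 39, 110.
Linear molecule, 3 cuts → 4 fragments:
  1–18 → 18 bp
  19–39 → 21 bp
  40–110 → 71 bp
  111–125 → 15 bp
Sorted largest to smallest: 71, 21, 18, 15 bp.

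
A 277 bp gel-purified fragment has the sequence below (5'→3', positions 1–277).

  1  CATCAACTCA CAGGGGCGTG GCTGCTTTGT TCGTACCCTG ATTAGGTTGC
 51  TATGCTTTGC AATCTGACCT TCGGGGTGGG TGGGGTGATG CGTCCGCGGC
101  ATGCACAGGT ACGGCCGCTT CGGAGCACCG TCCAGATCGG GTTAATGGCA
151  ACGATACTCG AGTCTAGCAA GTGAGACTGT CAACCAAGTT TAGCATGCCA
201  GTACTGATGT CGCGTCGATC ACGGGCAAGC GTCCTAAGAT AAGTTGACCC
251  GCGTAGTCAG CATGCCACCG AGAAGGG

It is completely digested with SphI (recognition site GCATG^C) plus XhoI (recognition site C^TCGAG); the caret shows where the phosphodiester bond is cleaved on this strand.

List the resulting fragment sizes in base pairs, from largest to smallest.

103, 67, 54, 40, 13 bp

SphI sites (GCATGC) start at positions 99, 193, 260.
SphI cuts after base 5 of each site (before the last base), so after positions 103, 197, 264.
The XhoI site (CTCGAG) starts at position 157.
XhoI cuts after the first base of each site, so after position 157.
Combined cut positions: 103, 157, 197, 264.
Linear molecule, 4 cuts → 5 fragments:
  1–103 → 103 bp
  104–157 → 54 bp
  158–197 → 40 bp
  198–264 → 67 bp
  265–277 → 13 bp
Sorted largest to smallest: 103, 67, 54, 40, 13 bp.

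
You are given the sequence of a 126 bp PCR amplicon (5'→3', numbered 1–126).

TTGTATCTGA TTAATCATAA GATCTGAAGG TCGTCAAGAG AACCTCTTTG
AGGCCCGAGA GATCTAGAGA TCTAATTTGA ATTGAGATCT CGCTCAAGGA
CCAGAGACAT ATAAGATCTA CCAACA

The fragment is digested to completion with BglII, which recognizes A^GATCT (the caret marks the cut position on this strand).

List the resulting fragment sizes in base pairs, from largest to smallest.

40, 29, 20, 17, 12, 8 bp

BglII sites (AGATCT) start at positions 20, 60, 68, 85, 114.
BglII cuts after the first base of each site, so after positions 20, 60, 68, 85, 114.
Linear molecule, 5 cuts → 6 fragments:
  1–20 → 20 bp
  21–60 → 40 bp
  61–68 → 8 bp
  69–85 → 17 bp
  86–114 → 29 bp
  115–126 → 12 bp
Sorted largest to smallest: 40, 29, 20, 17, 12, 8 bp.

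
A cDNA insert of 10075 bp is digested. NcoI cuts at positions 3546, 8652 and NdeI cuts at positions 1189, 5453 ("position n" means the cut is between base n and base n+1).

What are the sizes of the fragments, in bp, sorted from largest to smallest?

3199, 2357, 1907, 1423, 1189 bp

Combined cut positions (sorted): 1189, 3546, 5453, 8652.
Linear molecule, 4 cuts → 5 fragments:
  1189 − 0 = 1189 bp
  3546 − 1189 = 2357 bp
  5453 − 3546 = 1907 bp
  8652 − 5453 = 3199 bp
  10075 − 8652 = 1423 bp
Sorted largest to smallest: 3199, 2357, 1907, 1423, 1189 bp.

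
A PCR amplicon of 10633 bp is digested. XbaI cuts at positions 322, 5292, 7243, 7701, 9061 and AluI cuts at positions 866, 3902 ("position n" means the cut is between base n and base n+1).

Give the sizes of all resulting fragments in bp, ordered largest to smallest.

Combined cut positions (sorted): 322, 866, 3902, 5292, 7243, 7701, 9061.
Linear molecule, 7 cuts → 8 fragments:
  322 − 0 = 322 bp
  866 − 322 = 544 bp
  3902 − 866 = 3036 bp
  5292 − 3902 = 1390 bp
  7243 − 5292 = 1951 bp
  7701 − 7243 = 458 bp
  9061 − 7701 = 1360 bp
  10633 − 9061 = 1572 bp
Sorted largest to smallest: 3036, 1951, 1572, 1390, 1360, 544, 458, 322 bp.

3036, 1951, 1572, 1390, 1360, 544, 458, 322 bp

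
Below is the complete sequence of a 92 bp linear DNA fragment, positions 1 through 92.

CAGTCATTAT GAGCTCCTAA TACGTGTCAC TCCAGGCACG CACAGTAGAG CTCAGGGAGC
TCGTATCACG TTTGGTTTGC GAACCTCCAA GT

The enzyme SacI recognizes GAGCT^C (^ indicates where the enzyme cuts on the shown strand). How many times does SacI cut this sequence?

3

GAGCTC occurs starting at positions 11, 48, 57.
SacI cuts at 3 sites.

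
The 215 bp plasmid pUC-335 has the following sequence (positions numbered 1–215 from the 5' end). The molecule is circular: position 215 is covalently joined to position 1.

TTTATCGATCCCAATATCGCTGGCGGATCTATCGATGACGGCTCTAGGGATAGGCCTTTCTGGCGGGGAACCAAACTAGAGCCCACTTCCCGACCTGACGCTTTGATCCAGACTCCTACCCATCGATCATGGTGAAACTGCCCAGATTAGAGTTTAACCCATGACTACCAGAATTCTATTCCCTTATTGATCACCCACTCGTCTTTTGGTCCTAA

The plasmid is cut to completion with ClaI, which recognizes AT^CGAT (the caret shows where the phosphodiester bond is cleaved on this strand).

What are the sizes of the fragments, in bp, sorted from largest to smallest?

ClaI sites (ATCGAT) start at positions 4, 31, 122.
ClaI cuts after base 2 of each site, so after positions 5, 32, 123.
Circular molecule, 3 cuts → 3 fragments:
  6–32 → 27 bp
  33–123 → 91 bp
  124–215 then 1–5 → 92 + 5 = 97 bp
Sorted largest to smallest: 97, 91, 27 bp.

97, 91, 27 bp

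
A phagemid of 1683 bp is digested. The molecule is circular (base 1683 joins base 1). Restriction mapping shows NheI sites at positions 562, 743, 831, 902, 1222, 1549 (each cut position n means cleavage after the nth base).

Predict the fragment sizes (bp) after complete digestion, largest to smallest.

696, 327, 320, 181, 88, 71 bp

Circular molecule, 6 cuts → 6 fragments:
  743 − 562 = 181 bp
  831 − 743 = 88 bp
  902 − 831 = 71 bp
  1222 − 902 = 320 bp
  1549 − 1222 = 327 bp
  wrap: 1683 − 1549 + 562 = 696 bp
Sorted largest to smallest: 696, 327, 320, 181, 88, 71 bp.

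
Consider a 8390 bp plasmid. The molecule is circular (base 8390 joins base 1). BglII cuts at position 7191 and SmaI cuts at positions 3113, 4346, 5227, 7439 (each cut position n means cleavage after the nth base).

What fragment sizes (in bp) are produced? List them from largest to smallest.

4064, 1964, 1233, 881, 248 bp

Combined cut positions (sorted): 3113, 4346, 5227, 7191, 7439.
Circular molecule, 5 cuts → 5 fragments:
  4346 − 3113 = 1233 bp
  5227 − 4346 = 881 bp
  7191 − 5227 = 1964 bp
  7439 − 7191 = 248 bp
  wrap: 8390 − 7439 + 3113 = 4064 bp
Sorted largest to smallest: 4064, 1964, 1233, 881, 248 bp.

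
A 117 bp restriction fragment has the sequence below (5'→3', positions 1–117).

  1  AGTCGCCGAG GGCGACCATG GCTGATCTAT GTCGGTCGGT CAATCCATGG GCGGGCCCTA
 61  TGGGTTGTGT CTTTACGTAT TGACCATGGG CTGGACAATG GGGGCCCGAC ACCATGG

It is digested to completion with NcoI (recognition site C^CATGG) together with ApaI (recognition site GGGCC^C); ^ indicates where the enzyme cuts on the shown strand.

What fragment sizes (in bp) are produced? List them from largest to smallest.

NcoI sites (CCATGG) start at positions 16, 45, 84, 112.
NcoI cuts after the first base of each site, so after positions 16, 45, 84, 112.
ApaI sites (GGGCCC) start at positions 53, 102.
ApaI cuts after base 5 of each site (before the last base), so after positions 57, 106.
Combined cut positions: 16, 45, 57, 84, 106, 112.
Linear molecule, 6 cuts → 7 fragments:
  1–16 → 16 bp
  17–45 → 29 bp
  46–57 → 12 bp
  58–84 → 27 bp
  85–106 → 22 bp
  107–112 → 6 bp
  113–117 → 5 bp
Sorted largest to smallest: 29, 27, 22, 16, 12, 6, 5 bp.

29, 27, 22, 16, 12, 6, 5 bp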